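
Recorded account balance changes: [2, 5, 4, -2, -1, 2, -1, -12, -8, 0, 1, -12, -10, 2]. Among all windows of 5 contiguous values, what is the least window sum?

-31

[2, 5, 4, -2, -1] → sum 8
[5, 4, -2, -1, 2] → sum 8
[4, -2, -1, 2, -1] → sum 2
[-2, -1, 2, -1, -12] → sum -14
[-1, 2, -1, -12, -8] → sum -20
[2, -1, -12, -8, 0] → sum -19
[-1, -12, -8, 0, 1] → sum -20
[-12, -8, 0, 1, -12] → sum -31
[-8, 0, 1, -12, -10] → sum -29
[0, 1, -12, -10, 2] → sum -19
Least of these is -31.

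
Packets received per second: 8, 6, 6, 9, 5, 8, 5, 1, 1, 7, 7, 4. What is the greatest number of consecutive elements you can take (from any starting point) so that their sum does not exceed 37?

→ 8: sum 8, len 1
→ 6: sum 14, len 2
→ 6: sum 20, len 3
→ 9: sum 29, len 4
→ 5: sum 34, len 5
→ 8 (dropped 8): sum 34, len 5
→ 5 (dropped 6): sum 33, len 5
→ 1: sum 34, len 6
→ 1: sum 35, len 7
→ 7 (dropped 6): sum 36, len 7
→ 7 (dropped 9): sum 34, len 7
→ 4 (dropped 5): sum 33, len 7
Longest length seen: 7.

7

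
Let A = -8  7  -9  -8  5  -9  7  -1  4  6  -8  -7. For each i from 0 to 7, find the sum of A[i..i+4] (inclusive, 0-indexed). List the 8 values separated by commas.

-13, -14, -14, -6, 6, 7, 8, -6

Sliding a size-5 window across the 12 values:
-8 7 -9 -8 5 → sum -13
7 -9 -8 5 -9 → sum -14
-9 -8 5 -9 7 → sum -14
-8 5 -9 7 -1 → sum -6
5 -9 7 -1 4 → sum 6
-9 7 -1 4 6 → sum 7
7 -1 4 6 -8 → sum 8
-1 4 6 -8 -7 → sum -6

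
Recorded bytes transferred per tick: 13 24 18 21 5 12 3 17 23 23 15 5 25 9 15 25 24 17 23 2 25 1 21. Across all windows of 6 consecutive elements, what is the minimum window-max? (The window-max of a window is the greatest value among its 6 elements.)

13 24 18 21 5 12 → max 24
24 18 21 5 12 3 → max 24
18 21 5 12 3 17 → max 21
21 5 12 3 17 23 → max 23
5 12 3 17 23 23 → max 23
12 3 17 23 23 15 → max 23
3 17 23 23 15 5 → max 23
17 23 23 15 5 25 → max 25
23 23 15 5 25 9 → max 25
23 15 5 25 9 15 → max 25
15 5 25 9 15 25 → max 25
5 25 9 15 25 24 → max 25
25 9 15 25 24 17 → max 25
9 15 25 24 17 23 → max 25
15 25 24 17 23 2 → max 25
25 24 17 23 2 25 → max 25
24 17 23 2 25 1 → max 25
17 23 2 25 1 21 → max 25
Minimum of these is 21.

21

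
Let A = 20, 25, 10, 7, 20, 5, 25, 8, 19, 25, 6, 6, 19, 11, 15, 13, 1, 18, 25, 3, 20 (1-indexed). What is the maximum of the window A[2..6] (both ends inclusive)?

Elements at indices 2..6: 25, 10, 7, 20, 5
max(25, 10, 7, 20, 5) = 25

25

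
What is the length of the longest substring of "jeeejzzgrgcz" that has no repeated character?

[j] len 1
[j, e] len 2
[e] len 1
[e] len 1
[e, j] len 2
[e, j, z] len 3
[z] len 1
[z, g] len 2
[z, g, r] len 3
[r, g] len 2
[r, g, c] len 3
[r, g, c, z] len 4
Longest all-distinct length: 4.

4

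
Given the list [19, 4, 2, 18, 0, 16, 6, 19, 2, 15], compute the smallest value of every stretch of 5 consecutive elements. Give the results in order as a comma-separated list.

[19, 4, 2, 18, 0] → min 0
[4, 2, 18, 0, 16] → min 0
[2, 18, 0, 16, 6] → min 0
[18, 0, 16, 6, 19] → min 0
[0, 16, 6, 19, 2] → min 0
[16, 6, 19, 2, 15] → min 2

0, 0, 0, 0, 0, 2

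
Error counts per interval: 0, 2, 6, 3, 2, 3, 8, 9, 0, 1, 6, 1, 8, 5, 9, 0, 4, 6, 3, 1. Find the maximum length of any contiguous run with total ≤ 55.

[0] sum 0 len 1
[0, 2] sum 2 len 2
[0, 2, 6] sum 8 len 3
[0, 2, 6, 3] sum 11 len 4
[0, 2, 6, 3, 2] sum 13 len 5
[0, 2, 6, 3, 2, 3] sum 16 len 6
[0, 2, 6, 3, 2, 3, 8] sum 24 len 7
[0, 2, 6, 3, 2, 3, 8, 9] sum 33 len 8
[0, 2, 6, 3, 2, 3, 8, 9, 0] sum 33 len 9
[0, 2, 6, 3, 2, 3, 8, 9, 0, 1] sum 34 len 10
[0, 2, 6, 3, 2, 3, 8, 9, 0, 1, 6] sum 40 len 11
[0, 2, 6, 3, 2, 3, 8, 9, 0, 1, 6, 1] sum 41 len 12
[0, 2, 6, 3, 2, 3, 8, 9, 0, 1, 6, 1, 8] sum 49 len 13
[0, 2, 6, 3, 2, 3, 8, 9, 0, 1, 6, 1, 8, 5] sum 54 len 14
[3, 2, 3, 8, 9, 0, 1, 6, 1, 8, 5, 9] sum 55 len 12
[3, 2, 3, 8, 9, 0, 1, 6, 1, 8, 5, 9, 0] sum 55 len 13
[3, 8, 9, 0, 1, 6, 1, 8, 5, 9, 0, 4] sum 54 len 12
[9, 0, 1, 6, 1, 8, 5, 9, 0, 4, 6] sum 49 len 11
[9, 0, 1, 6, 1, 8, 5, 9, 0, 4, 6, 3] sum 52 len 12
[9, 0, 1, 6, 1, 8, 5, 9, 0, 4, 6, 3, 1] sum 53 len 13
Longest length seen: 14.

14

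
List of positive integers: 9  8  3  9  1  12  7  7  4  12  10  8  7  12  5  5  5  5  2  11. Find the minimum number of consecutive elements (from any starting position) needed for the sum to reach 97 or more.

13

add 9: running sum 9 < 97
add 8: running sum 17 < 97
add 3: running sum 20 < 97
add 9: running sum 29 < 97
add 1: running sum 30 < 97
add 12: running sum 42 < 97
add 7: running sum 49 < 97
add 7: running sum 56 < 97
add 4: running sum 60 < 97
add 12: running sum 72 < 97
add 10: running sum 82 < 97
add 8: running sum 90 < 97
add 7: shortest ending here [9, 8, 3, 9, 1, 12, 7, 7, 4, 12, 10, 8, 7] sum 97, len 13
add 12: shortest ending here [8, 3, 9, 1, 12, 7, 7, 4, 12, 10, 8, 7, 12] sum 100, len 13
add 5: shortest ending here [3, 9, 1, 12, 7, 7, 4, 12, 10, 8, 7, 12, 5] sum 97, len 13
add 5: shortest ending here [9, 1, 12, 7, 7, 4, 12, 10, 8, 7, 12, 5, 5] sum 99, len 13
add 5: shortest ending here [9, 1, 12, 7, 7, 4, 12, 10, 8, 7, 12, 5, 5, 5] sum 104, len 14
add 5: shortest ending here [12, 7, 7, 4, 12, 10, 8, 7, 12, 5, 5, 5, 5] sum 99, len 13
add 2: shortest ending here [12, 7, 7, 4, 12, 10, 8, 7, 12, 5, 5, 5, 5, 2] sum 101, len 14
add 11: shortest ending here [7, 7, 4, 12, 10, 8, 7, 12, 5, 5, 5, 5, 2, 11] sum 100, len 14
Shortest qualifying length: 13.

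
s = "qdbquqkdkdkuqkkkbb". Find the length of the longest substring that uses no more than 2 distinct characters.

5

add q: window [q] (1 distinct), len 1
add d: window [q, d] (2 distinct), len 2
add b: window [d, b] (2 distinct), len 2
add q: window [b, q] (2 distinct), len 2
add u: window [q, u] (2 distinct), len 2
add q: window [q, u, q] (2 distinct), len 3
add k: window [q, k] (2 distinct), len 2
add d: window [k, d] (2 distinct), len 2
add k: window [k, d, k] (2 distinct), len 3
add d: window [k, d, k, d] (2 distinct), len 4
add k: window [k, d, k, d, k] (2 distinct), len 5
add u: window [k, u] (2 distinct), len 2
add q: window [u, q] (2 distinct), len 2
add k: window [q, k] (2 distinct), len 2
add k: window [q, k, k] (2 distinct), len 3
add k: window [q, k, k, k] (2 distinct), len 4
add b: window [k, k, k, b] (2 distinct), len 4
add b: window [k, k, k, b, b] (2 distinct), len 5
Longest length with ≤2 distinct: 5.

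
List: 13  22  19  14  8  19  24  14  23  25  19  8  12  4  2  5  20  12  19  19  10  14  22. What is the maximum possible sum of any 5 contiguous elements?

105

13 22 19 14 8 → sum 76
22 19 14 8 19 → sum 82
19 14 8 19 24 → sum 84
14 8 19 24 14 → sum 79
8 19 24 14 23 → sum 88
19 24 14 23 25 → sum 105
24 14 23 25 19 → sum 105
14 23 25 19 8 → sum 89
23 25 19 8 12 → sum 87
25 19 8 12 4 → sum 68
19 8 12 4 2 → sum 45
8 12 4 2 5 → sum 31
12 4 2 5 20 → sum 43
4 2 5 20 12 → sum 43
2 5 20 12 19 → sum 58
5 20 12 19 19 → sum 75
20 12 19 19 10 → sum 80
12 19 19 10 14 → sum 74
19 19 10 14 22 → sum 84
Maximum of these is 105.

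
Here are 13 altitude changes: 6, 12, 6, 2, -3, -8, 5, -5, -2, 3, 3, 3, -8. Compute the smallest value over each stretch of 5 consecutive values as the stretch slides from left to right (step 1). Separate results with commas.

-3, -8, -8, -8, -8, -8, -5, -5, -8

[6, 12, 6, 2, -3] → min -3
[12, 6, 2, -3, -8] → min -8
[6, 2, -3, -8, 5] → min -8
[2, -3, -8, 5, -5] → min -8
[-3, -8, 5, -5, -2] → min -8
[-8, 5, -5, -2, 3] → min -8
[5, -5, -2, 3, 3] → min -5
[-5, -2, 3, 3, 3] → min -5
[-2, 3, 3, 3, -8] → min -8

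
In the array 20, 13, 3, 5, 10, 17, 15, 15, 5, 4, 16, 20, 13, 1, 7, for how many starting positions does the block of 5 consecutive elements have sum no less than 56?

(20, 13, 3, 5, 10) → sum 51
(13, 3, 5, 10, 17) → sum 48
(3, 5, 10, 17, 15) → sum 50
(5, 10, 17, 15, 15) → sum 62  ≥ 56 ✓
(10, 17, 15, 15, 5) → sum 62  ≥ 56 ✓
(17, 15, 15, 5, 4) → sum 56  ≥ 56 ✓
(15, 15, 5, 4, 16) → sum 55
(15, 5, 4, 16, 20) → sum 60  ≥ 56 ✓
(5, 4, 16, 20, 13) → sum 58  ≥ 56 ✓
(4, 16, 20, 13, 1) → sum 54
(16, 20, 13, 1, 7) → sum 57  ≥ 56 ✓
6 windows satisfy the condition.

6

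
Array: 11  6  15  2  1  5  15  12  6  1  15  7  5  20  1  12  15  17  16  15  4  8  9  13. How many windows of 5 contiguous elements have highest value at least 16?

10

[11, 6, 15, 2, 1] → max 15
[6, 15, 2, 1, 5] → max 15
[15, 2, 1, 5, 15] → max 15
[2, 1, 5, 15, 12] → max 15
[1, 5, 15, 12, 6] → max 15
[5, 15, 12, 6, 1] → max 15
[15, 12, 6, 1, 15] → max 15
[12, 6, 1, 15, 7] → max 15
[6, 1, 15, 7, 5] → max 15
[1, 15, 7, 5, 20] → max 20  ≥ 16 ✓
[15, 7, 5, 20, 1] → max 20  ≥ 16 ✓
[7, 5, 20, 1, 12] → max 20  ≥ 16 ✓
[5, 20, 1, 12, 15] → max 20  ≥ 16 ✓
[20, 1, 12, 15, 17] → max 20  ≥ 16 ✓
[1, 12, 15, 17, 16] → max 17  ≥ 16 ✓
[12, 15, 17, 16, 15] → max 17  ≥ 16 ✓
[15, 17, 16, 15, 4] → max 17  ≥ 16 ✓
[17, 16, 15, 4, 8] → max 17  ≥ 16 ✓
[16, 15, 4, 8, 9] → max 16  ≥ 16 ✓
[15, 4, 8, 9, 13] → max 15
10 windows satisfy the condition.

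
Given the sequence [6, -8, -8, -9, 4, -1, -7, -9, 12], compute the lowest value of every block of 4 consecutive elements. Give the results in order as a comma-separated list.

[6, -8, -8, -9] → min -9
[-8, -8, -9, 4] → min -9
[-8, -9, 4, -1] → min -9
[-9, 4, -1, -7] → min -9
[4, -1, -7, -9] → min -9
[-1, -7, -9, 12] → min -9

-9, -9, -9, -9, -9, -9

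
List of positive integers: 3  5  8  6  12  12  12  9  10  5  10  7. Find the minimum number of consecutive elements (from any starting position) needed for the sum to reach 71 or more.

8

add 3: running sum 3 < 71
add 5: running sum 8 < 71
add 8: running sum 16 < 71
add 6: running sum 22 < 71
add 12: running sum 34 < 71
add 12: running sum 46 < 71
add 12: running sum 58 < 71
add 9: running sum 67 < 71
add 10: shortest ending here [5, 8, 6, 12, 12, 12, 9, 10] sum 74, len 8
add 5: shortest ending here [8, 6, 12, 12, 12, 9, 10, 5] sum 74, len 8
add 10: shortest ending here [6, 12, 12, 12, 9, 10, 5, 10] sum 76, len 8
add 7: shortest ending here [12, 12, 12, 9, 10, 5, 10, 7] sum 77, len 8
Shortest qualifying length: 8.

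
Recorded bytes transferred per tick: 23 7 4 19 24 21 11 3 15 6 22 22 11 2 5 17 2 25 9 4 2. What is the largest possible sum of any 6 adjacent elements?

Window sums for each of the 16 positions:
23 7 4 19 24 21 → sum 98
7 4 19 24 21 11 → sum 86
4 19 24 21 11 3 → sum 82
19 24 21 11 3 15 → sum 93
24 21 11 3 15 6 → sum 80
21 11 3 15 6 22 → sum 78
11 3 15 6 22 22 → sum 79
3 15 6 22 22 11 → sum 79
15 6 22 22 11 2 → sum 78
6 22 22 11 2 5 → sum 68
22 22 11 2 5 17 → sum 79
22 11 2 5 17 2 → sum 59
11 2 5 17 2 25 → sum 62
2 5 17 2 25 9 → sum 60
5 17 2 25 9 4 → sum 62
17 2 25 9 4 2 → sum 59
Largest of these is 98.

98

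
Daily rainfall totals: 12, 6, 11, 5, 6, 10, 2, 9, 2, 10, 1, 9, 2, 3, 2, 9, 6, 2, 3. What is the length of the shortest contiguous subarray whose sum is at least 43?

add 12: running sum 12 < 43
add 6: running sum 18 < 43
add 11: running sum 29 < 43
add 5: running sum 34 < 43
add 6: running sum 40 < 43
end 5: [12, 6, 11, 5, 6, 10] sum 50, len 6
end 6: [12, 6, 11, 5, 6, 10, 2] sum 52, len 7
end 7: [11, 5, 6, 10, 2, 9] sum 43, len 6
end 8: [11, 5, 6, 10, 2, 9, 2] sum 45, len 7
end 9: [5, 6, 10, 2, 9, 2, 10] sum 44, len 7
end 10: [5, 6, 10, 2, 9, 2, 10, 1] sum 45, len 8
end 11: [10, 2, 9, 2, 10, 1, 9] sum 43, len 7
end 12: [10, 2, 9, 2, 10, 1, 9, 2] sum 45, len 8
end 13: [10, 2, 9, 2, 10, 1, 9, 2, 3] sum 48, len 9
end 14: [10, 2, 9, 2, 10, 1, 9, 2, 3, 2] sum 50, len 10
end 15: [9, 2, 10, 1, 9, 2, 3, 2, 9] sum 47, len 9
end 16: [2, 10, 1, 9, 2, 3, 2, 9, 6] sum 44, len 9
end 17: [10, 1, 9, 2, 3, 2, 9, 6, 2] sum 44, len 9
end 18: [10, 1, 9, 2, 3, 2, 9, 6, 2, 3] sum 47, len 10
Shortest qualifying length: 6.

6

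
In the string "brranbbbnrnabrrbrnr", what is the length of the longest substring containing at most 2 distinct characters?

[b] 1 distinct, len 1
[b, r] 2 distinct, len 2
[b, r, r] 2 distinct, len 3
[r, r, a] 2 distinct, len 3
[a, n] 2 distinct, len 2
[n, b] 2 distinct, len 2
[n, b, b] 2 distinct, len 3
[n, b, b, b] 2 distinct, len 4
[n, b, b, b, n] 2 distinct, len 5
[n, r] 2 distinct, len 2
[n, r, n] 2 distinct, len 3
[n, a] 2 distinct, len 2
[a, b] 2 distinct, len 2
[b, r] 2 distinct, len 2
[b, r, r] 2 distinct, len 3
[b, r, r, b] 2 distinct, len 4
[b, r, r, b, r] 2 distinct, len 5
[r, n] 2 distinct, len 2
[r, n, r] 2 distinct, len 3
Longest length with ≤2 distinct: 5.

5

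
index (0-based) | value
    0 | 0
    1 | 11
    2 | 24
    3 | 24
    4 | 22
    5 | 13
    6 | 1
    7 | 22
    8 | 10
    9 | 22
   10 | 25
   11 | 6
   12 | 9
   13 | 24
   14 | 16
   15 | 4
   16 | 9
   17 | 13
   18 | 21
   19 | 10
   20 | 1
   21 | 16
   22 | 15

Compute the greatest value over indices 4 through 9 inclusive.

Elements at indices 4..9: 22, 13, 1, 22, 10, 22
max(22, 13, 1, 22, 10, 22) = 22

22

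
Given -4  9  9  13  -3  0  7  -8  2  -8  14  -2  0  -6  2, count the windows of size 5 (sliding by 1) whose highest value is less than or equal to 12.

[-4, 9, 9, 13, -3] → max 13
[9, 9, 13, -3, 0] → max 13
[9, 13, -3, 0, 7] → max 13
[13, -3, 0, 7, -8] → max 13
[-3, 0, 7, -8, 2] → max 7  ≤ 12 ✓
[0, 7, -8, 2, -8] → max 7  ≤ 12 ✓
[7, -8, 2, -8, 14] → max 14
[-8, 2, -8, 14, -2] → max 14
[2, -8, 14, -2, 0] → max 14
[-8, 14, -2, 0, -6] → max 14
[14, -2, 0, -6, 2] → max 14
2 windows satisfy the condition.

2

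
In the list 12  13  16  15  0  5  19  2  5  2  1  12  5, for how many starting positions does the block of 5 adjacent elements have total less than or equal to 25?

[12, 13, 16, 15, 0] → sum 56
[13, 16, 15, 0, 5] → sum 49
[16, 15, 0, 5, 19] → sum 55
[15, 0, 5, 19, 2] → sum 41
[0, 5, 19, 2, 5] → sum 31
[5, 19, 2, 5, 2] → sum 33
[19, 2, 5, 2, 1] → sum 29
[2, 5, 2, 1, 12] → sum 22  ≤ 25 ✓
[5, 2, 1, 12, 5] → sum 25  ≤ 25 ✓
2 windows satisfy the condition.

2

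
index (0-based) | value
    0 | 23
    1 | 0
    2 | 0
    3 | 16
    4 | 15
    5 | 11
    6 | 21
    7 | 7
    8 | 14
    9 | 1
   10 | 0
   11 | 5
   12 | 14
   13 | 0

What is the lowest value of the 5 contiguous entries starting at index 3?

7

Elements at indices 3..7: 16, 15, 11, 21, 7
min(16, 15, 11, 21, 7) = 7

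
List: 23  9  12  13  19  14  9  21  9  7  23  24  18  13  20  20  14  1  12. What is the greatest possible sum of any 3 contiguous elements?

Each size-3 window and its sum:
23 9 12 → sum 44
9 12 13 → sum 34
12 13 19 → sum 44
13 19 14 → sum 46
19 14 9 → sum 42
14 9 21 → sum 44
9 21 9 → sum 39
21 9 7 → sum 37
9 7 23 → sum 39
7 23 24 → sum 54
23 24 18 → sum 65
24 18 13 → sum 55
18 13 20 → sum 51
13 20 20 → sum 53
20 20 14 → sum 54
20 14 1 → sum 35
14 1 12 → sum 27
Greatest of these is 65.

65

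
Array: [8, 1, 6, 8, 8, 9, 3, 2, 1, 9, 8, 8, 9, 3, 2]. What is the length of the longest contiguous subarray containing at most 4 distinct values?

add 8: window [8] (1 distinct), len 1
add 1: window [8, 1] (2 distinct), len 2
add 6: window [8, 1, 6] (3 distinct), len 3
add 8: window [8, 1, 6, 8] (3 distinct), len 4
add 8: window [8, 1, 6, 8, 8] (3 distinct), len 5
add 9: window [8, 1, 6, 8, 8, 9] (4 distinct), len 6
add 3: window [6, 8, 8, 9, 3] (4 distinct), len 5
add 2: window [8, 8, 9, 3, 2] (4 distinct), len 5
add 1: window [9, 3, 2, 1] (4 distinct), len 4
add 9: window [9, 3, 2, 1, 9] (4 distinct), len 5
add 8: window [2, 1, 9, 8] (4 distinct), len 4
add 8: window [2, 1, 9, 8, 8] (4 distinct), len 5
add 9: window [2, 1, 9, 8, 8, 9] (4 distinct), len 6
add 3: window [1, 9, 8, 8, 9, 3] (4 distinct), len 6
add 2: window [9, 8, 8, 9, 3, 2] (4 distinct), len 6
Longest length with ≤4 distinct: 6.

6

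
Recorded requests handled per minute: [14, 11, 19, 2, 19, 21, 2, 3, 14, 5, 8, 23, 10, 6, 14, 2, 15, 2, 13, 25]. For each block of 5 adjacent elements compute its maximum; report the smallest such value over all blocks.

14

14 11 19 2 19 → max 19
11 19 2 19 21 → max 21
19 2 19 21 2 → max 21
2 19 21 2 3 → max 21
19 21 2 3 14 → max 21
21 2 3 14 5 → max 21
2 3 14 5 8 → max 14
3 14 5 8 23 → max 23
14 5 8 23 10 → max 23
5 8 23 10 6 → max 23
8 23 10 6 14 → max 23
23 10 6 14 2 → max 23
10 6 14 2 15 → max 15
6 14 2 15 2 → max 15
14 2 15 2 13 → max 15
2 15 2 13 25 → max 25
Smallest of these is 14.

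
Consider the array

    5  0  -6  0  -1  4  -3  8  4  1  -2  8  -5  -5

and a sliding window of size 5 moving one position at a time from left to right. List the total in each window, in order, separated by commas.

-2, -3, -6, 8, 12, 14, 8, 19, 6, -3

(5, 0, -6, 0, -1) → sum -2
(0, -6, 0, -1, 4) → sum -3
(-6, 0, -1, 4, -3) → sum -6
(0, -1, 4, -3, 8) → sum 8
(-1, 4, -3, 8, 4) → sum 12
(4, -3, 8, 4, 1) → sum 14
(-3, 8, 4, 1, -2) → sum 8
(8, 4, 1, -2, 8) → sum 19
(4, 1, -2, 8, -5) → sum 6
(1, -2, 8, -5, -5) → sum -3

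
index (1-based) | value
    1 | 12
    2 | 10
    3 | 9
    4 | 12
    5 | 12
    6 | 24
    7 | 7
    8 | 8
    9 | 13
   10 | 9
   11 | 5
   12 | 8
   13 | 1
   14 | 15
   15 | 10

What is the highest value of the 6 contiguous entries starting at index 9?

15

Elements at indices 9..14: 13, 9, 5, 8, 1, 15
max(13, 9, 5, 8, 1, 15) = 15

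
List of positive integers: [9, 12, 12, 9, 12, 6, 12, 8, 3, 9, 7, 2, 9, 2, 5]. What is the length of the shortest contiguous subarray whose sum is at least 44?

add 9: running sum 9 < 44
add 12: running sum 21 < 44
add 12: running sum 33 < 44
add 9: running sum 42 < 44
end 4: [12, 12, 9, 12] sum 45, len 4
end 5: [12, 12, 9, 12, 6] sum 51, len 5
end 6: [12, 9, 12, 6, 12] sum 51, len 5
end 7: [9, 12, 6, 12, 8] sum 47, len 5
end 8: [9, 12, 6, 12, 8, 3] sum 50, len 6
end 9: [12, 6, 12, 8, 3, 9] sum 50, len 6
end 10: [6, 12, 8, 3, 9, 7] sum 45, len 6
end 11: [6, 12, 8, 3, 9, 7, 2] sum 47, len 7
end 12: [12, 8, 3, 9, 7, 2, 9] sum 50, len 7
end 13: [12, 8, 3, 9, 7, 2, 9, 2] sum 52, len 8
end 14: [8, 3, 9, 7, 2, 9, 2, 5] sum 45, len 8
Shortest qualifying length: 4.

4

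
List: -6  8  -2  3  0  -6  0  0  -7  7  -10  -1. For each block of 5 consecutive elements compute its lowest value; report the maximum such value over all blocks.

[-6, 8, -2, 3, 0] → min -6
[8, -2, 3, 0, -6] → min -6
[-2, 3, 0, -6, 0] → min -6
[3, 0, -6, 0, 0] → min -6
[0, -6, 0, 0, -7] → min -7
[-6, 0, 0, -7, 7] → min -7
[0, 0, -7, 7, -10] → min -10
[0, -7, 7, -10, -1] → min -10
Maximum of these is -6.

-6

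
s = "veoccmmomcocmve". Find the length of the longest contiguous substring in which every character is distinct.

5

[v] len 1
[v, e] len 2
[v, e, o] len 3
[v, e, o, c] len 4
[c] len 1
[c, m] len 2
[m] len 1
[m, o] len 2
[o, m] len 2
[o, m, c] len 3
[m, c, o] len 3
[o, c] len 2
[o, c, m] len 3
[o, c, m, v] len 4
[o, c, m, v, e] len 5
Longest all-distinct length: 5.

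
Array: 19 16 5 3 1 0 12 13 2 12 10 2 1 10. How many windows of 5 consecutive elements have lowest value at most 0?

5

[19, 16, 5, 3, 1] → min 1
[16, 5, 3, 1, 0] → min 0  ≤ 0 ✓
[5, 3, 1, 0, 12] → min 0  ≤ 0 ✓
[3, 1, 0, 12, 13] → min 0  ≤ 0 ✓
[1, 0, 12, 13, 2] → min 0  ≤ 0 ✓
[0, 12, 13, 2, 12] → min 0  ≤ 0 ✓
[12, 13, 2, 12, 10] → min 2
[13, 2, 12, 10, 2] → min 2
[2, 12, 10, 2, 1] → min 1
[12, 10, 2, 1, 10] → min 1
5 windows satisfy the condition.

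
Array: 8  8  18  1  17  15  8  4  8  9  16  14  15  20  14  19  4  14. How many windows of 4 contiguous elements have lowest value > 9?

8 8 18 1 → min 1
8 18 1 17 → min 1
18 1 17 15 → min 1
1 17 15 8 → min 1
17 15 8 4 → min 4
15 8 4 8 → min 4
8 4 8 9 → min 4
4 8 9 16 → min 4
8 9 16 14 → min 8
9 16 14 15 → min 9
16 14 15 20 → min 14  > 9 ✓
14 15 20 14 → min 14  > 9 ✓
15 20 14 19 → min 14  > 9 ✓
20 14 19 4 → min 4
14 19 4 14 → min 4
3 windows satisfy the condition.

3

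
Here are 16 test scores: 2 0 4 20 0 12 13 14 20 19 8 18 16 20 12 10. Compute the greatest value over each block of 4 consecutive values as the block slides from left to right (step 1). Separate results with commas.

20, 20, 20, 20, 14, 20, 20, 20, 20, 19, 20, 20, 20

[2, 0, 4, 20] → max 20
[0, 4, 20, 0] → max 20
[4, 20, 0, 12] → max 20
[20, 0, 12, 13] → max 20
[0, 12, 13, 14] → max 14
[12, 13, 14, 20] → max 20
[13, 14, 20, 19] → max 20
[14, 20, 19, 8] → max 20
[20, 19, 8, 18] → max 20
[19, 8, 18, 16] → max 19
[8, 18, 16, 20] → max 20
[18, 16, 20, 12] → max 20
[16, 20, 12, 10] → max 20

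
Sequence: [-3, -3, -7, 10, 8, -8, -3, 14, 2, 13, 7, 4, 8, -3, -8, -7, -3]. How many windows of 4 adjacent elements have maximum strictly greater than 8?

-3 -3 -7 10 → max 10  > 8 ✓
-3 -7 10 8 → max 10  > 8 ✓
-7 10 8 -8 → max 10  > 8 ✓
10 8 -8 -3 → max 10  > 8 ✓
8 -8 -3 14 → max 14  > 8 ✓
-8 -3 14 2 → max 14  > 8 ✓
-3 14 2 13 → max 14  > 8 ✓
14 2 13 7 → max 14  > 8 ✓
2 13 7 4 → max 13  > 8 ✓
13 7 4 8 → max 13  > 8 ✓
7 4 8 -3 → max 8
4 8 -3 -8 → max 8
8 -3 -8 -7 → max 8
-3 -8 -7 -3 → max -3
10 windows satisfy the condition.

10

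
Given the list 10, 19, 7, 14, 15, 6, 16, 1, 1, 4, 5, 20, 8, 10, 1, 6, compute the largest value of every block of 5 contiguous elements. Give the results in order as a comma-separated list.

Sliding a size-5 window across the 16 values:
(10, 19, 7, 14, 15) → max 19
(19, 7, 14, 15, 6) → max 19
(7, 14, 15, 6, 16) → max 16
(14, 15, 6, 16, 1) → max 16
(15, 6, 16, 1, 1) → max 16
(6, 16, 1, 1, 4) → max 16
(16, 1, 1, 4, 5) → max 16
(1, 1, 4, 5, 20) → max 20
(1, 4, 5, 20, 8) → max 20
(4, 5, 20, 8, 10) → max 20
(5, 20, 8, 10, 1) → max 20
(20, 8, 10, 1, 6) → max 20

19, 19, 16, 16, 16, 16, 16, 20, 20, 20, 20, 20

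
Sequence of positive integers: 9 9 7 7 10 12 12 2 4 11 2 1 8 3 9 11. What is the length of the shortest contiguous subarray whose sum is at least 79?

add 9: running sum 9 < 79
add 9: running sum 18 < 79
add 7: running sum 25 < 79
add 7: running sum 32 < 79
add 10: running sum 42 < 79
add 12: running sum 54 < 79
add 12: running sum 66 < 79
add 2: running sum 68 < 79
add 4: running sum 72 < 79
add 11: shortest ending here [9, 9, 7, 7, 10, 12, 12, 2, 4, 11] sum 83, len 10
add 2: shortest ending here [9, 9, 7, 7, 10, 12, 12, 2, 4, 11, 2] sum 85, len 11
add 1: shortest ending here [9, 9, 7, 7, 10, 12, 12, 2, 4, 11, 2, 1] sum 86, len 12
add 8: shortest ending here [9, 7, 7, 10, 12, 12, 2, 4, 11, 2, 1, 8] sum 85, len 12
add 3: shortest ending here [7, 7, 10, 12, 12, 2, 4, 11, 2, 1, 8, 3] sum 79, len 12
add 9: shortest ending here [7, 10, 12, 12, 2, 4, 11, 2, 1, 8, 3, 9] sum 81, len 12
add 11: shortest ending here [10, 12, 12, 2, 4, 11, 2, 1, 8, 3, 9, 11] sum 85, len 12
Shortest qualifying length: 10.

10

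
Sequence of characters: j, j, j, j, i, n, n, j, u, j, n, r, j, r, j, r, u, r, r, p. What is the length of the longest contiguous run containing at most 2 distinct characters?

5

[j] 1 distinct, len 1
[j, j] 1 distinct, len 2
[j, j, j] 1 distinct, len 3
[j, j, j, j] 1 distinct, len 4
[j, j, j, j, i] 2 distinct, len 5
[i, n] 2 distinct, len 2
[i, n, n] 2 distinct, len 3
[n, n, j] 2 distinct, len 3
[j, u] 2 distinct, len 2
[j, u, j] 2 distinct, len 3
[j, n] 2 distinct, len 2
[n, r] 2 distinct, len 2
[r, j] 2 distinct, len 2
[r, j, r] 2 distinct, len 3
[r, j, r, j] 2 distinct, len 4
[r, j, r, j, r] 2 distinct, len 5
[r, u] 2 distinct, len 2
[r, u, r] 2 distinct, len 3
[r, u, r, r] 2 distinct, len 4
[r, r, p] 2 distinct, len 3
Longest length with ≤2 distinct: 5.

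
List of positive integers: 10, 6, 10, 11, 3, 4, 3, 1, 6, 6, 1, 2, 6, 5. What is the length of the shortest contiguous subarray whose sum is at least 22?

3

add 10: running sum 10 < 22
add 6: running sum 16 < 22
add 10: shortest ending here [10, 6, 10] sum 26, len 3
add 11: shortest ending here [6, 10, 11] sum 27, len 3
add 3: shortest ending here [10, 11, 3] sum 24, len 3
add 4: shortest ending here [10, 11, 3, 4] sum 28, len 4
add 3: shortest ending here [10, 11, 3, 4, 3] sum 31, len 5
add 1: shortest ending here [11, 3, 4, 3, 1] sum 22, len 5
add 6: shortest ending here [11, 3, 4, 3, 1, 6] sum 28, len 6
add 6: shortest ending here [3, 4, 3, 1, 6, 6] sum 23, len 6
add 1: shortest ending here [3, 4, 3, 1, 6, 6, 1] sum 24, len 7
add 2: shortest ending here [4, 3, 1, 6, 6, 1, 2] sum 23, len 7
add 6: shortest ending here [1, 6, 6, 1, 2, 6] sum 22, len 6
add 5: shortest ending here [6, 6, 1, 2, 6, 5] sum 26, len 6
Shortest qualifying length: 3.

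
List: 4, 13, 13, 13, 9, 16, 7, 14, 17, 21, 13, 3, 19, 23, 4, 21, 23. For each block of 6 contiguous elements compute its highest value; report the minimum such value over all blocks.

16

Each size-6 window and its max:
4 13 13 13 9 16 → max 16
13 13 13 9 16 7 → max 16
13 13 9 16 7 14 → max 16
13 9 16 7 14 17 → max 17
9 16 7 14 17 21 → max 21
16 7 14 17 21 13 → max 21
7 14 17 21 13 3 → max 21
14 17 21 13 3 19 → max 21
17 21 13 3 19 23 → max 23
21 13 3 19 23 4 → max 23
13 3 19 23 4 21 → max 23
3 19 23 4 21 23 → max 23
Minimum of these is 16.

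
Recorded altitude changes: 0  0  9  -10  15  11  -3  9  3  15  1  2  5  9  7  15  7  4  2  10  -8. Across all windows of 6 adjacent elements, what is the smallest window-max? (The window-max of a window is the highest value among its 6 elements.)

15

0 0 9 -10 15 11 → max 15
0 9 -10 15 11 -3 → max 15
9 -10 15 11 -3 9 → max 15
-10 15 11 -3 9 3 → max 15
15 11 -3 9 3 15 → max 15
11 -3 9 3 15 1 → max 15
-3 9 3 15 1 2 → max 15
9 3 15 1 2 5 → max 15
3 15 1 2 5 9 → max 15
15 1 2 5 9 7 → max 15
1 2 5 9 7 15 → max 15
2 5 9 7 15 7 → max 15
5 9 7 15 7 4 → max 15
9 7 15 7 4 2 → max 15
7 15 7 4 2 10 → max 15
15 7 4 2 10 -8 → max 15
Smallest of these is 15.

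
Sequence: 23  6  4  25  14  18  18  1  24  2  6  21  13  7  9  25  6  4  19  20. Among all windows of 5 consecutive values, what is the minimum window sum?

[23, 6, 4, 25, 14] → sum 72
[6, 4, 25, 14, 18] → sum 67
[4, 25, 14, 18, 18] → sum 79
[25, 14, 18, 18, 1] → sum 76
[14, 18, 18, 1, 24] → sum 75
[18, 18, 1, 24, 2] → sum 63
[18, 1, 24, 2, 6] → sum 51
[1, 24, 2, 6, 21] → sum 54
[24, 2, 6, 21, 13] → sum 66
[2, 6, 21, 13, 7] → sum 49
[6, 21, 13, 7, 9] → sum 56
[21, 13, 7, 9, 25] → sum 75
[13, 7, 9, 25, 6] → sum 60
[7, 9, 25, 6, 4] → sum 51
[9, 25, 6, 4, 19] → sum 63
[25, 6, 4, 19, 20] → sum 74
Minimum of these is 49.

49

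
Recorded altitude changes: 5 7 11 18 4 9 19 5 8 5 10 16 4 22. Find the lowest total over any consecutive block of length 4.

28

(5, 7, 11, 18) → sum 41
(7, 11, 18, 4) → sum 40
(11, 18, 4, 9) → sum 42
(18, 4, 9, 19) → sum 50
(4, 9, 19, 5) → sum 37
(9, 19, 5, 8) → sum 41
(19, 5, 8, 5) → sum 37
(5, 8, 5, 10) → sum 28
(8, 5, 10, 16) → sum 39
(5, 10, 16, 4) → sum 35
(10, 16, 4, 22) → sum 52
Lowest of these is 28.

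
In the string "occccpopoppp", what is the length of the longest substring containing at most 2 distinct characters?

add o: window [o] (1 distinct), len 1
add c: window [o, c] (2 distinct), len 2
add c: window [o, c, c] (2 distinct), len 3
add c: window [o, c, c, c] (2 distinct), len 4
add c: window [o, c, c, c, c] (2 distinct), len 5
add p: window [c, c, c, c, p] (2 distinct), len 5
add o: window [p, o] (2 distinct), len 2
add p: window [p, o, p] (2 distinct), len 3
add o: window [p, o, p, o] (2 distinct), len 4
add p: window [p, o, p, o, p] (2 distinct), len 5
add p: window [p, o, p, o, p, p] (2 distinct), len 6
add p: window [p, o, p, o, p, p, p] (2 distinct), len 7
Longest length with ≤2 distinct: 7.

7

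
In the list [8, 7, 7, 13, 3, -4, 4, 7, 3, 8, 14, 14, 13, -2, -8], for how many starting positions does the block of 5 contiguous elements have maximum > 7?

(8, 7, 7, 13, 3) → max 13  > 7 ✓
(7, 7, 13, 3, -4) → max 13  > 7 ✓
(7, 13, 3, -4, 4) → max 13  > 7 ✓
(13, 3, -4, 4, 7) → max 13  > 7 ✓
(3, -4, 4, 7, 3) → max 7
(-4, 4, 7, 3, 8) → max 8  > 7 ✓
(4, 7, 3, 8, 14) → max 14  > 7 ✓
(7, 3, 8, 14, 14) → max 14  > 7 ✓
(3, 8, 14, 14, 13) → max 14  > 7 ✓
(8, 14, 14, 13, -2) → max 14  > 7 ✓
(14, 14, 13, -2, -8) → max 14  > 7 ✓
10 windows satisfy the condition.

10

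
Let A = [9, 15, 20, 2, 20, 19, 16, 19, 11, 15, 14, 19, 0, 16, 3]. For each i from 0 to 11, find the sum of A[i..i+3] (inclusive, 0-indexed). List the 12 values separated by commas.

Sliding a size-4 window across the 15 values:
(9, 15, 20, 2) → sum 46
(15, 20, 2, 20) → sum 57
(20, 2, 20, 19) → sum 61
(2, 20, 19, 16) → sum 57
(20, 19, 16, 19) → sum 74
(19, 16, 19, 11) → sum 65
(16, 19, 11, 15) → sum 61
(19, 11, 15, 14) → sum 59
(11, 15, 14, 19) → sum 59
(15, 14, 19, 0) → sum 48
(14, 19, 0, 16) → sum 49
(19, 0, 16, 3) → sum 38

46, 57, 61, 57, 74, 65, 61, 59, 59, 48, 49, 38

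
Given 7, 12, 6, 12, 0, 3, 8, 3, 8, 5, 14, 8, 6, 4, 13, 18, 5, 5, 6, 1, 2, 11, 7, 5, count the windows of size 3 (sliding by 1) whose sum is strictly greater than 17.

[7, 12, 6] → sum 25  > 17 ✓
[12, 6, 12] → sum 30  > 17 ✓
[6, 12, 0] → sum 18  > 17 ✓
[12, 0, 3] → sum 15
[0, 3, 8] → sum 11
[3, 8, 3] → sum 14
[8, 3, 8] → sum 19  > 17 ✓
[3, 8, 5] → sum 16
[8, 5, 14] → sum 27  > 17 ✓
[5, 14, 8] → sum 27  > 17 ✓
[14, 8, 6] → sum 28  > 17 ✓
[8, 6, 4] → sum 18  > 17 ✓
[6, 4, 13] → sum 23  > 17 ✓
[4, 13, 18] → sum 35  > 17 ✓
[13, 18, 5] → sum 36  > 17 ✓
[18, 5, 5] → sum 28  > 17 ✓
[5, 5, 6] → sum 16
[5, 6, 1] → sum 12
[6, 1, 2] → sum 9
[1, 2, 11] → sum 14
[2, 11, 7] → sum 20  > 17 ✓
[11, 7, 5] → sum 23  > 17 ✓
14 windows satisfy the condition.

14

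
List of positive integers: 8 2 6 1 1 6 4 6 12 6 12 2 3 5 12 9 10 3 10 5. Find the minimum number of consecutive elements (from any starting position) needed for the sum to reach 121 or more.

Extend right; whenever the sum reaches 121, record the length and shrink from the left:
add 8: running sum 8 < 121
add 2: running sum 10 < 121
add 6: running sum 16 < 121
add 1: running sum 17 < 121
add 1: running sum 18 < 121
add 6: running sum 24 < 121
add 4: running sum 28 < 121
add 6: running sum 34 < 121
add 12: running sum 46 < 121
add 6: running sum 52 < 121
add 12: running sum 64 < 121
add 2: running sum 66 < 121
add 3: running sum 69 < 121
add 5: running sum 74 < 121
add 12: running sum 86 < 121
add 9: running sum 95 < 121
add 10: running sum 105 < 121
add 3: running sum 108 < 121
add 10: running sum 118 < 121
end 19: [8, 2, 6, 1, 1, 6, 4, 6, 12, 6, 12, 2, 3, 5, 12, 9, 10, 3, 10, 5] sum 123, len 20
Shortest qualifying length: 20.

20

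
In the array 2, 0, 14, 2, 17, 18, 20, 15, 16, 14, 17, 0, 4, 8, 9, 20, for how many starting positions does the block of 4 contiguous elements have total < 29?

[2, 0, 14, 2] → sum 18  < 29 ✓
[0, 14, 2, 17] → sum 33
[14, 2, 17, 18] → sum 51
[2, 17, 18, 20] → sum 57
[17, 18, 20, 15] → sum 70
[18, 20, 15, 16] → sum 69
[20, 15, 16, 14] → sum 65
[15, 16, 14, 17] → sum 62
[16, 14, 17, 0] → sum 47
[14, 17, 0, 4] → sum 35
[17, 0, 4, 8] → sum 29
[0, 4, 8, 9] → sum 21  < 29 ✓
[4, 8, 9, 20] → sum 41
2 windows satisfy the condition.

2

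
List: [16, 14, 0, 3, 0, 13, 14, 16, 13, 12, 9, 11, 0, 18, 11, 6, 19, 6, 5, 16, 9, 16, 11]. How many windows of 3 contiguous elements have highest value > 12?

18

[16, 14, 0] → max 16  > 12 ✓
[14, 0, 3] → max 14  > 12 ✓
[0, 3, 0] → max 3
[3, 0, 13] → max 13  > 12 ✓
[0, 13, 14] → max 14  > 12 ✓
[13, 14, 16] → max 16  > 12 ✓
[14, 16, 13] → max 16  > 12 ✓
[16, 13, 12] → max 16  > 12 ✓
[13, 12, 9] → max 13  > 12 ✓
[12, 9, 11] → max 12
[9, 11, 0] → max 11
[11, 0, 18] → max 18  > 12 ✓
[0, 18, 11] → max 18  > 12 ✓
[18, 11, 6] → max 18  > 12 ✓
[11, 6, 19] → max 19  > 12 ✓
[6, 19, 6] → max 19  > 12 ✓
[19, 6, 5] → max 19  > 12 ✓
[6, 5, 16] → max 16  > 12 ✓
[5, 16, 9] → max 16  > 12 ✓
[16, 9, 16] → max 16  > 12 ✓
[9, 16, 11] → max 16  > 12 ✓
18 windows satisfy the condition.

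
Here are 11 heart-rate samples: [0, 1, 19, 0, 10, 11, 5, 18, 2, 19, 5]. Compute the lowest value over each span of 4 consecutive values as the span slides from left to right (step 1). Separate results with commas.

0 1 19 0 → min 0
1 19 0 10 → min 0
19 0 10 11 → min 0
0 10 11 5 → min 0
10 11 5 18 → min 5
11 5 18 2 → min 2
5 18 2 19 → min 2
18 2 19 5 → min 2

0, 0, 0, 0, 5, 2, 2, 2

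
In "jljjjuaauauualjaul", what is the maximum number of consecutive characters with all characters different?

4

add j: [j] len 1
add l: [j, l] len 2
add j (repeat j, move left end past it): [l, j] len 2
add j (repeat j, move left end past it): [j] len 1
add j (repeat j, move left end past it): [j] len 1
add u: [j, u] len 2
add a: [j, u, a] len 3
add a (repeat a, move left end past it): [a] len 1
add u: [a, u] len 2
add a (repeat a, move left end past it): [u, a] len 2
add u (repeat u, move left end past it): [a, u] len 2
add u (repeat u, move left end past it): [u] len 1
add a: [u, a] len 2
add l: [u, a, l] len 3
add j: [u, a, l, j] len 4
add a (repeat a, move left end past it): [l, j, a] len 3
add u: [l, j, a, u] len 4
add l (repeat l, move left end past it): [j, a, u, l] len 4
Longest all-distinct length: 4.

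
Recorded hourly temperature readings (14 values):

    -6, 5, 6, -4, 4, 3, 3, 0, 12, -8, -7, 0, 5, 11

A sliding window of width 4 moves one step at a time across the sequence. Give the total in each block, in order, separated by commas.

1, 11, 9, 6, 10, 18, 7, -3, -3, -10, 9

[-6, 5, 6, -4] → sum 1
[5, 6, -4, 4] → sum 11
[6, -4, 4, 3] → sum 9
[-4, 4, 3, 3] → sum 6
[4, 3, 3, 0] → sum 10
[3, 3, 0, 12] → sum 18
[3, 0, 12, -8] → sum 7
[0, 12, -8, -7] → sum -3
[12, -8, -7, 0] → sum -3
[-8, -7, 0, 5] → sum -10
[-7, 0, 5, 11] → sum 9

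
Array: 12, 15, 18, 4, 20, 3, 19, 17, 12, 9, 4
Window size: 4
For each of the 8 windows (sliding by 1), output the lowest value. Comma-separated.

4, 4, 3, 3, 3, 3, 9, 4

(12, 15, 18, 4) → min 4
(15, 18, 4, 20) → min 4
(18, 4, 20, 3) → min 3
(4, 20, 3, 19) → min 3
(20, 3, 19, 17) → min 3
(3, 19, 17, 12) → min 3
(19, 17, 12, 9) → min 9
(17, 12, 9, 4) → min 4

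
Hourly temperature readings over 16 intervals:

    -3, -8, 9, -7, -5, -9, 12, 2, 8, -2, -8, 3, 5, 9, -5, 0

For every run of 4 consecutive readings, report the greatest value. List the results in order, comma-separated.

9, 9, 9, 12, 12, 12, 12, 8, 8, 5, 9, 9, 9

[-3, -8, 9, -7] → max 9
[-8, 9, -7, -5] → max 9
[9, -7, -5, -9] → max 9
[-7, -5, -9, 12] → max 12
[-5, -9, 12, 2] → max 12
[-9, 12, 2, 8] → max 12
[12, 2, 8, -2] → max 12
[2, 8, -2, -8] → max 8
[8, -2, -8, 3] → max 8
[-2, -8, 3, 5] → max 5
[-8, 3, 5, 9] → max 9
[3, 5, 9, -5] → max 9
[5, 9, -5, 0] → max 9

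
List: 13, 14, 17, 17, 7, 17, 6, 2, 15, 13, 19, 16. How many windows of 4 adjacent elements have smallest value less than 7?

(13, 14, 17, 17) → min 13
(14, 17, 17, 7) → min 7
(17, 17, 7, 17) → min 7
(17, 7, 17, 6) → min 6  < 7 ✓
(7, 17, 6, 2) → min 2  < 7 ✓
(17, 6, 2, 15) → min 2  < 7 ✓
(6, 2, 15, 13) → min 2  < 7 ✓
(2, 15, 13, 19) → min 2  < 7 ✓
(15, 13, 19, 16) → min 13
5 windows satisfy the condition.

5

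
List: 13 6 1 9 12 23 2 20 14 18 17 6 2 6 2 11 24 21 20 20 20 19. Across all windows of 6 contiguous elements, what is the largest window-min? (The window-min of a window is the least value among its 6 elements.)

13 6 1 9 12 23 → min 1
6 1 9 12 23 2 → min 1
1 9 12 23 2 20 → min 1
9 12 23 2 20 14 → min 2
12 23 2 20 14 18 → min 2
23 2 20 14 18 17 → min 2
2 20 14 18 17 6 → min 2
20 14 18 17 6 2 → min 2
14 18 17 6 2 6 → min 2
18 17 6 2 6 2 → min 2
17 6 2 6 2 11 → min 2
6 2 6 2 11 24 → min 2
2 6 2 11 24 21 → min 2
6 2 11 24 21 20 → min 2
2 11 24 21 20 20 → min 2
11 24 21 20 20 20 → min 11
24 21 20 20 20 19 → min 19
Largest of these is 19.

19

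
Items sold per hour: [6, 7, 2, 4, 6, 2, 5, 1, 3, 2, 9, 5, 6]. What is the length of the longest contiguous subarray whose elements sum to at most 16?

5

add 6: [6] sum 6, len 1
add 7: [6, 7] sum 13, len 2
add 2: [6, 7, 2] sum 15, len 3
add 4: [7, 2, 4] sum 13, len 3
add 6: [2, 4, 6] sum 12, len 3
add 2: [2, 4, 6, 2] sum 14, len 4
add 5: [6, 2, 5] sum 13, len 3
add 1: [6, 2, 5, 1] sum 14, len 4
add 3: [2, 5, 1, 3] sum 11, len 4
add 2: [2, 5, 1, 3, 2] sum 13, len 5
add 9: [1, 3, 2, 9] sum 15, len 4
add 5: [2, 9, 5] sum 16, len 3
add 6: [5, 6] sum 11, len 2
Longest length seen: 5.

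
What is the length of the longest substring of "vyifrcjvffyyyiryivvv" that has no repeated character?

7

add v: [v] len 1
add y: [v, y] len 2
add i: [v, y, i] len 3
add f: [v, y, i, f] len 4
add r: [v, y, i, f, r] len 5
add c: [v, y, i, f, r, c] len 6
add j: [v, y, i, f, r, c, j] len 7
add v (repeat v, move left end past it): [y, i, f, r, c, j, v] len 7
add f (repeat f, move left end past it): [r, c, j, v, f] len 5
add f (repeat f, move left end past it): [f] len 1
add y: [f, y] len 2
add y (repeat y, move left end past it): [y] len 1
add y (repeat y, move left end past it): [y] len 1
add i: [y, i] len 2
add r: [y, i, r] len 3
add y (repeat y, move left end past it): [i, r, y] len 3
add i (repeat i, move left end past it): [r, y, i] len 3
add v: [r, y, i, v] len 4
add v (repeat v, move left end past it): [v] len 1
add v (repeat v, move left end past it): [v] len 1
Longest all-distinct length: 7.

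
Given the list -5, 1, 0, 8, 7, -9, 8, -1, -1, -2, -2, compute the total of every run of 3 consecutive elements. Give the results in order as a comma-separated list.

-4, 9, 15, 6, 6, -2, 6, -4, -5

[-5, 1, 0] → sum -4
[1, 0, 8] → sum 9
[0, 8, 7] → sum 15
[8, 7, -9] → sum 6
[7, -9, 8] → sum 6
[-9, 8, -1] → sum -2
[8, -1, -1] → sum 6
[-1, -1, -2] → sum -4
[-1, -2, -2] → sum -5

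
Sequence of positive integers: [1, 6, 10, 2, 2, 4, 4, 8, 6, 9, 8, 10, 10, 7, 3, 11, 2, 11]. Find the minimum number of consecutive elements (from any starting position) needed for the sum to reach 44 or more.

5

add 1: running sum 1 < 44
add 6: running sum 7 < 44
add 10: running sum 17 < 44
add 2: running sum 19 < 44
add 2: running sum 21 < 44
add 4: running sum 25 < 44
add 4: running sum 29 < 44
add 8: running sum 37 < 44
add 6: running sum 43 < 44
add 9: shortest ending here [10, 2, 2, 4, 4, 8, 6, 9] sum 45, len 8
add 8: shortest ending here [10, 2, 2, 4, 4, 8, 6, 9, 8] sum 53, len 9
add 10: shortest ending here [4, 8, 6, 9, 8, 10] sum 45, len 6
add 10: shortest ending here [8, 6, 9, 8, 10, 10] sum 51, len 6
add 7: shortest ending here [9, 8, 10, 10, 7] sum 44, len 5
add 3: shortest ending here [9, 8, 10, 10, 7, 3] sum 47, len 6
add 11: shortest ending here [8, 10, 10, 7, 3, 11] sum 49, len 6
add 2: shortest ending here [8, 10, 10, 7, 3, 11, 2] sum 51, len 7
add 11: shortest ending here [10, 7, 3, 11, 2, 11] sum 44, len 6
Shortest qualifying length: 5.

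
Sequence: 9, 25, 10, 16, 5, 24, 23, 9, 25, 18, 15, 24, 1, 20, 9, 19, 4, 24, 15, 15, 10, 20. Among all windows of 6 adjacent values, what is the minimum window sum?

77

Each size-6 window and its sum:
[9, 25, 10, 16, 5, 24] → sum 89
[25, 10, 16, 5, 24, 23] → sum 103
[10, 16, 5, 24, 23, 9] → sum 87
[16, 5, 24, 23, 9, 25] → sum 102
[5, 24, 23, 9, 25, 18] → sum 104
[24, 23, 9, 25, 18, 15] → sum 114
[23, 9, 25, 18, 15, 24] → sum 114
[9, 25, 18, 15, 24, 1] → sum 92
[25, 18, 15, 24, 1, 20] → sum 103
[18, 15, 24, 1, 20, 9] → sum 87
[15, 24, 1, 20, 9, 19] → sum 88
[24, 1, 20, 9, 19, 4] → sum 77
[1, 20, 9, 19, 4, 24] → sum 77
[20, 9, 19, 4, 24, 15] → sum 91
[9, 19, 4, 24, 15, 15] → sum 86
[19, 4, 24, 15, 15, 10] → sum 87
[4, 24, 15, 15, 10, 20] → sum 88
Minimum of these is 77.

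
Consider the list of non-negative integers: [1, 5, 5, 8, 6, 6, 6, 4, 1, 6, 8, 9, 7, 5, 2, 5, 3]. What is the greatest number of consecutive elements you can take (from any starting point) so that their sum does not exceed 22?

5

[1] sum 1 len 1
[1, 5] sum 6 len 2
[1, 5, 5] sum 11 len 3
[1, 5, 5, 8] sum 19 len 4
[5, 8, 6] sum 19 len 3
[8, 6, 6] sum 20 len 3
[6, 6, 6] sum 18 len 3
[6, 6, 6, 4] sum 22 len 4
[6, 6, 4, 1] sum 17 len 4
[6, 4, 1, 6] sum 17 len 4
[4, 1, 6, 8] sum 19 len 4
[8, 9] sum 17 len 2
[9, 7] sum 16 len 2
[9, 7, 5] sum 21 len 3
[7, 5, 2] sum 14 len 3
[7, 5, 2, 5] sum 19 len 4
[7, 5, 2, 5, 3] sum 22 len 5
Longest length seen: 5.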